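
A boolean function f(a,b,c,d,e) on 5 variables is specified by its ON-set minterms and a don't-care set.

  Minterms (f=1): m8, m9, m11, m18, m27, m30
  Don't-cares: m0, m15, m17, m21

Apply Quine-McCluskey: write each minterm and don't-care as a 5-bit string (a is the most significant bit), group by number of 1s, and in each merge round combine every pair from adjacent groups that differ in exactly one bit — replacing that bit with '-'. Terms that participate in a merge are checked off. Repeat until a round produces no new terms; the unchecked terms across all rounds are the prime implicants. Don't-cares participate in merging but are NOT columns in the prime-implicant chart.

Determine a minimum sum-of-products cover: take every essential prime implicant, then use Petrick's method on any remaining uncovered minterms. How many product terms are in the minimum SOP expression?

4

size-2^0 implicants → 00000(✓)  01000(✓)  01001(✓)  01011(✓)  01111(✓)  10001(✓)  10010  10101(✓)  11011(✓)  11110
size-2^1 implicants → -1011  0-000  01-11  010-1  0100-  10-01
Unchecked terms (primes): -1011, 0-000, 01-11, 010-1, 0100-, 10-01, 10010, 11110
Minterm coverage:
  m8 ⊆ 0-000,0100-
  m9 ⊆ 010-1,0100-
  m11 ⊆ -1011,01-11,010-1
  m18 ⊆ 10010 [E]
  m27 ⊆ -1011 [E]
  m30 ⊆ 11110 [E]
E = {-1011, 10010, 11110}
Petrick residual → 0100-
Cover = bc'de + a'bc'd' + ab'c'de' + abcde'  |cover|=4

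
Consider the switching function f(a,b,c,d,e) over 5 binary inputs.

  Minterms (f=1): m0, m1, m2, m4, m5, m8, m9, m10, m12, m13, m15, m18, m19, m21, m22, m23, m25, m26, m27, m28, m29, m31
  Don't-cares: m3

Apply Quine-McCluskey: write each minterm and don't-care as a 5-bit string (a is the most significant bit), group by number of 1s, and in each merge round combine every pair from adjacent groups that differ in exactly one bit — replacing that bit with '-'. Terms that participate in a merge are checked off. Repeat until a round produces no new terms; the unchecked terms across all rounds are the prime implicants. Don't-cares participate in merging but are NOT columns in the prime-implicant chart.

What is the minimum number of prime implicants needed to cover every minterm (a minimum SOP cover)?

7

Round 0: 00000✓ 00001✓ 00010✓ 00011✓ 00100✓ 00101✓ 01000✓ 01001✓ 01010✓ 01100✓ 01101✓ 01111✓ 10010✓ 10011✓ 10101✓ 10110✓ 10111✓ 11001✓ 11010✓ 11011✓ 11100✓ 11101✓ 11111✓
Round 1: -0010✓ -0011✓ -0101✓ -1001✓ -1010✓ -1100✓ -1101✓ -1111✓ 0-000✓ 0-001✓ 0-010✓ 0-100✓ 0-101✓ 00-00✓ 00-01✓ 000-0✓ 000-1✓ 0000-✓ 0001-✓ 0010-✓ 01-00✓ 01-01✓ 010-0✓ 0100-✓ 011-1✓ 0110-✓ 1-010✓ 1-011✓ 1-101✓ 1-111✓ 10-10✓ 10-11✓ 1001-✓ 101-1✓ 1011-✓ 11-01✓ 11-11✓ 110-1✓ 1101-✓ 111-1✓ 1110-✓
Round 2: --010 --101 -001- -1-01 -11-1 -110- 0--00✓ 0--01✓ 0-0-0 0-00-✓ 0-10-✓ 00-0-✓ 000-- 01-0-✓ 1--11 1-01- 1-1-1 10-1- 11--1
Round 3: 0--0-
PIs = {--010, --101, -001-, -1-01, -11-1, -110-, 0--0-, 0-0-0, 000--, 1--11, 1-01-, 1-1-1, 10-1-, 11--1}
Coverage chart:
  m0: 0--0-,0-0-0,000--
  m1: 0--0-,000--
  m2: --010,-001-,0-0-0,000--
  m4: 0--0- ←essential
  m5: --101,0--0-
  m8: 0--0-,0-0-0
  m9: -1-01,0--0-
  m10: --010,0-0-0
  m12: -110-,0--0-
  m13: --101,-1-01,-11-1,-110-,0--0-
  m15: -11-1 ←essential
  m18: --010,-001-,1-01-,10-1-
  m19: -001-,1--11,1-01-,10-1-
  m21: --101,1-1-1
  m22: 10-1- ←essential
  m23: 1--11,1-1-1,10-1-
  m25: -1-01,11--1
  m26: --010,1-01-
  m27: 1--11,1-01-,11--1
  m28: -110- ←essential
  m29: --101,-1-01,-11-1,-110-,1-1-1,11--1
  m31: -11-1,1--11,1-1-1,11--1
Essential: -11-1, -110-, 0--0-, 10-1-
Petrick residual → --010, --101, 11--1
Min cover (7 terms): c'de' + cd'e + bce + bcd' + a'd' + ab'd + abe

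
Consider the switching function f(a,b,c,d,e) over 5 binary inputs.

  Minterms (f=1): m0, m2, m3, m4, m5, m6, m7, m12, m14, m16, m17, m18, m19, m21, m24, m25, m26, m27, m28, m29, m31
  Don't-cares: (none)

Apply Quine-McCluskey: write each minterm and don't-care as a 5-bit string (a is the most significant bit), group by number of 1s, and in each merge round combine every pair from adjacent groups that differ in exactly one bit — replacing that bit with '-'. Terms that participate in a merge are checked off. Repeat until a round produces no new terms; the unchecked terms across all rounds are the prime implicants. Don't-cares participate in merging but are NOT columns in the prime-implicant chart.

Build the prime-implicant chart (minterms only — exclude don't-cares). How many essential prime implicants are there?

size-2^0 implicants → 00000(✓)  00010(✓)  00011(✓)  00100(✓)  00101(✓)  00110(✓)  00111(✓)  01100(✓)  01110(✓)  10000(✓)  10001(✓)  10010(✓)  10011(✓)  10101(✓)  11000(✓)  11001(✓)  11010(✓)  11011(✓)  11100(✓)  11101(✓)  11111(✓)
size-2^1 implicants → -0000(✓)  -0010(✓)  -0011(✓)  -0101  -1100  0-100(✓)  0-110(✓)  00-00(✓)  00-10(✓)  00-11(✓)  000-0(✓)  0001-(✓)  001-0(✓)  001-1(✓)  0010-(✓)  0011-(✓)  011-0(✓)  1-000(✓)  1-001(✓)  1-010(✓)  1-011(✓)  1-101(✓)  10-01(✓)  100-0(✓)  100-1(✓)  1000-(✓)  1001-(✓)  11-00(✓)  11-01(✓)  11-11(✓)  110-0(✓)  110-1(✓)  1100-(✓)  1101-(✓)  111-1(✓)  1110-(✓)
size-2^2 implicants → -00-0  -001-  0-1-0  00--0  00-1-  001--  1--01  1-0-0(✓)  1-0-1(✓)  1-00-(✓)  1-01-(✓)  100--(✓)  11--1  11-0-  110--(✓)
size-2^3 implicants → 1-0--
Unchecked terms (primes): -00-0, -001-, -0101, -1100, 0-1-0, 00--0, 00-1-, 001--, 1--01, 1-0--, 11--1, 11-0-
Minterm coverage:
  m0 ⊆ -00-0,00--0
  m2 ⊆ -00-0,-001-,00--0,00-1-
  m3 ⊆ -001-,00-1-
  m4 ⊆ 0-1-0,00--0,001--
  m5 ⊆ -0101,001--
  m6 ⊆ 0-1-0,00--0,00-1-,001--
  m7 ⊆ 00-1-,001--
  m12 ⊆ -1100,0-1-0
  m14 ⊆ 0-1-0 [E]
  m16 ⊆ -00-0,1-0--
  m17 ⊆ 1--01,1-0--
  m18 ⊆ -00-0,-001-,1-0--
  m19 ⊆ -001-,1-0--
  m21 ⊆ -0101,1--01
  m24 ⊆ 1-0--,11-0-
  m25 ⊆ 1--01,1-0--,11--1,11-0-
  m26 ⊆ 1-0-- [E]
  m27 ⊆ 1-0--,11--1
  m28 ⊆ -1100,11-0-
  m29 ⊆ 1--01,11--1,11-0-
  m31 ⊆ 11--1 [E]
E = {0-1-0, 1-0--, 11--1}

3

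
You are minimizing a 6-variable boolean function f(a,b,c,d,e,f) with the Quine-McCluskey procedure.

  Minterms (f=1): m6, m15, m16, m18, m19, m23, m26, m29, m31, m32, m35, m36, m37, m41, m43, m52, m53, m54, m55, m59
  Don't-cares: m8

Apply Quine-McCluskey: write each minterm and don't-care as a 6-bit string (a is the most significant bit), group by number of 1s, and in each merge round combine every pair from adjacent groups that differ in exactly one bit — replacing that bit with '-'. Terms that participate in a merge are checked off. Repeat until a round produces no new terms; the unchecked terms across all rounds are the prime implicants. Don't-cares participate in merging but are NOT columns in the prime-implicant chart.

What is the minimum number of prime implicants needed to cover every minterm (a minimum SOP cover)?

Round 0: 000110 001000 001111✓ 010000✓ 010010✓ 010011✓ 010111✓ 011010✓ 011101✓ 011111✓ 100000✓ 100011✓ 100100✓ 100101✓ 101001✓ 101011✓ 110100✓ 110101✓ 110110✓ 110111✓ 111011✓
Round 1: -10111 0-1111 01-010 01-111 010-11 0100-0 01001- 0111-1 1-0100✓ 1-0101✓ 1-1011 10-011 100-00 10010-✓ 1010-1 1101-0✓ 1101-1✓ 11010-✓ 11011-✓
Round 2: 1-010- 1101--
PIs = {-10111, 0-1111, 000110, 001000, 01-010, 01-111, 010-11, 0100-0, 01001-, 0111-1, 1-010-, 1-1011, 10-011, 100-00, 1010-1, 1101--}
Coverage chart:
  m6: 000110 ←essential
  m15: 0-1111 ←essential
  m16: 0100-0 ←essential
  m18: 01-010,0100-0,01001-
  m19: 010-11,01001-
  m23: -10111,01-111,010-11
  m26: 01-010 ←essential
  m29: 0111-1 ←essential
  m31: 0-1111,01-111,0111-1
  m32: 100-00 ←essential
  m35: 10-011 ←essential
  m36: 1-010-,100-00
  m37: 1-010- ←essential
  m41: 1010-1 ←essential
  m43: 1-1011,10-011,1010-1
  m52: 1-010-,1101--
  m53: 1-010-,1101--
  m54: 1101-- ←essential
  m55: -10111,1101--
  m59: 1-1011 ←essential
Essential: 0-1111, 000110, 01-010, 0100-0, 0111-1, 1-010-, 1-1011, 10-011, 100-00, 1010-1, 1101--
Petrick residual → 010-11
Min cover (12 terms): a'cdef + a'b'c'def' + a'bd'ef' + a'bc'ef + a'bc'd'f' + a'bcdf + ac'de' + acd'ef + ab'd'ef + ab'c'e'f' + ab'cd'f + abc'd

12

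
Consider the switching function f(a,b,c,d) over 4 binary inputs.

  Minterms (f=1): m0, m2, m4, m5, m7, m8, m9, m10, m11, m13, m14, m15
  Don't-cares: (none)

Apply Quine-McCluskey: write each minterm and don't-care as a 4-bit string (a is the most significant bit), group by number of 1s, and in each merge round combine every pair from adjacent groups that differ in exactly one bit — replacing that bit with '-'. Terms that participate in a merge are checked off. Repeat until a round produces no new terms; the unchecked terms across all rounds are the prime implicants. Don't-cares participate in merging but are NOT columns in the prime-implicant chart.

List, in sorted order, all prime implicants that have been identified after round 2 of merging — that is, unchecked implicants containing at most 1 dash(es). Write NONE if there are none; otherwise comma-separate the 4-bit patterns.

0-00, 010-

size-2^0 implicants → 0000(✓)  0010(✓)  0100(✓)  0101(✓)  0111(✓)  1000(✓)  1001(✓)  1010(✓)  1011(✓)  1101(✓)  1110(✓)  1111(✓)
size-2^1 implicants → -000(✓)  -010(✓)  -101(✓)  -111(✓)  0-00  00-0(✓)  01-1(✓)  010-  1-01(✓)  1-10(✓)  1-11(✓)  10-0(✓)  10-1(✓)  100-(✓)  101-(✓)  11-1(✓)  111-(✓)
size-2^2 implicants → -0-0  -1-1  1--1  1-1-  10--
Unchecked terms (primes): -0-0, -1-1, 0-00, 010-, 1--1, 1-1-, 10--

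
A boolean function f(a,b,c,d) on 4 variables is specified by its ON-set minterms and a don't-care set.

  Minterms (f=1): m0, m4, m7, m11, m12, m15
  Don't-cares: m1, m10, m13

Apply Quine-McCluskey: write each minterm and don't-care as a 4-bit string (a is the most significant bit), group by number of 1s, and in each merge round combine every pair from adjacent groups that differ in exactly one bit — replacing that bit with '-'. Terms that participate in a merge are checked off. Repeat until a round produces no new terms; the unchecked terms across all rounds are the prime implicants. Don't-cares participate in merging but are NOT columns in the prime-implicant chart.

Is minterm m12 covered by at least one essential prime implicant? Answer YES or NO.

NO

Round 0: 0000✓ 0001✓ 0100✓ 0111✓ 1010✓ 1011✓ 1100✓ 1101✓ 1111✓
Round 1: -100 -111 0-00 000- 1-11 101- 11-1 110-
PIs = {-100, -111, 0-00, 000-, 1-11, 101-, 11-1, 110-}
Coverage chart:
  m0: 0-00,000-
  m4: -100,0-00
  m7: -111 ←essential
  m11: 1-11,101-
  m12: -100,110-
  m15: -111,1-11,11-1
Essential: -111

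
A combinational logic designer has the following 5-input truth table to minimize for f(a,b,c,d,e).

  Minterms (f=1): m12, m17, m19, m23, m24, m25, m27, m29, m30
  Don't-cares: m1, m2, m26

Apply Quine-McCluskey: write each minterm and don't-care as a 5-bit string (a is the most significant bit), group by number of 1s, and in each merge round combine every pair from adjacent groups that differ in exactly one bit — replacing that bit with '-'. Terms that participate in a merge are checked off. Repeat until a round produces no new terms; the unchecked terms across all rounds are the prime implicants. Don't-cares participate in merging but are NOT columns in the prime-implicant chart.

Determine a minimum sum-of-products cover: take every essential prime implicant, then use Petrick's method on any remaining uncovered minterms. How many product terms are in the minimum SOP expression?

6

[col 0] 00001*, 00010, 01100, 10001*, 10011*, 10111*, 11000*, 11001*, 11010*, 11011*, 11101*, 11110*
[col 1] -0001, 1-001*, 1-011*, 10-11, 100-1*, 11-01, 11-10, 110-0*, 110-1*, 1100-*, 1101-*
[col 2] 1-0-1, 110--
Prime implicants: -0001, 00010, 01100, 1-0-1, 10-11, 11-01, 11-10, 110--
PI chart (minterm → PIs covering it):
  12 | 01100  (sole → essential)
  17 | -0001,1-0-1
  19 | 1-0-1,10-11
  23 | 10-11  (sole → essential)
  24 | 110--  (sole → essential)
  25 | 1-0-1,11-01,110--
  27 | 1-0-1,110--
  29 | 11-01  (sole → essential)
  30 | 11-10  (sole → essential)
Essential prime implicants: 01100, 10-11, 11-01, 11-10, 110--
Petrick residual → -0001
Minimum SOP uses 6 PIs: b'c'd'e + a'bcd'e' + ab'de + abd'e + abde' + abc'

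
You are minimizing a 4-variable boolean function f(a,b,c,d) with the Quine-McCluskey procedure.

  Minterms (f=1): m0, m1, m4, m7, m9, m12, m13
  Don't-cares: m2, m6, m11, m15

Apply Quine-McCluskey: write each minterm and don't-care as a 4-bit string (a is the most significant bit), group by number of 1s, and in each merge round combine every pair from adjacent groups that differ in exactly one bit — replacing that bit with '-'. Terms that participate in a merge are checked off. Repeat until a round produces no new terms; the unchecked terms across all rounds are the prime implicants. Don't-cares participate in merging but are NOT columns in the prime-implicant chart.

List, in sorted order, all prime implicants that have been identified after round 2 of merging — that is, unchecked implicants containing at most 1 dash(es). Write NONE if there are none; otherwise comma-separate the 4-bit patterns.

-001, -100, -111, 000-, 011-, 110-

size-2^0 implicants → 0000(✓)  0001(✓)  0010(✓)  0100(✓)  0110(✓)  0111(✓)  1001(✓)  1011(✓)  1100(✓)  1101(✓)  1111(✓)
size-2^1 implicants → -001  -100  -111  0-00(✓)  0-10(✓)  00-0(✓)  000-  01-0(✓)  011-  1-01(✓)  1-11(✓)  10-1(✓)  11-1(✓)  110-
size-2^2 implicants → 0--0  1--1
Unchecked terms (primes): -001, -100, -111, 0--0, 000-, 011-, 1--1, 110-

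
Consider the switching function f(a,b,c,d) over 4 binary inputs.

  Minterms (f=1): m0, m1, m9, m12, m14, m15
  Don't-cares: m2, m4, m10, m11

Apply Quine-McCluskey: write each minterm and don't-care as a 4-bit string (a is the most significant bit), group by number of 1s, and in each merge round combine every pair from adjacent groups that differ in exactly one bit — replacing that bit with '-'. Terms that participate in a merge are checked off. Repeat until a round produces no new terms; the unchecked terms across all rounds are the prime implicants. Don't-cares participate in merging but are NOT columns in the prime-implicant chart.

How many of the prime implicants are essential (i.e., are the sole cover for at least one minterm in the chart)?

size-2^0 implicants → 0000(✓)  0001(✓)  0010(✓)  0100(✓)  1001(✓)  1010(✓)  1011(✓)  1100(✓)  1110(✓)  1111(✓)
size-2^1 implicants → -001  -010  -100  0-00  00-0  000-  1-10(✓)  1-11(✓)  10-1  101-(✓)  11-0  111-(✓)
size-2^2 implicants → 1-1-
Unchecked terms (primes): -001, -010, -100, 0-00, 00-0, 000-, 1-1-, 10-1, 11-0
Minterm coverage:
  m0 ⊆ 0-00,00-0,000-
  m1 ⊆ -001,000-
  m9 ⊆ -001,10-1
  m12 ⊆ -100,11-0
  m14 ⊆ 1-1-,11-0
  m15 ⊆ 1-1- [E]
E = {1-1-}

1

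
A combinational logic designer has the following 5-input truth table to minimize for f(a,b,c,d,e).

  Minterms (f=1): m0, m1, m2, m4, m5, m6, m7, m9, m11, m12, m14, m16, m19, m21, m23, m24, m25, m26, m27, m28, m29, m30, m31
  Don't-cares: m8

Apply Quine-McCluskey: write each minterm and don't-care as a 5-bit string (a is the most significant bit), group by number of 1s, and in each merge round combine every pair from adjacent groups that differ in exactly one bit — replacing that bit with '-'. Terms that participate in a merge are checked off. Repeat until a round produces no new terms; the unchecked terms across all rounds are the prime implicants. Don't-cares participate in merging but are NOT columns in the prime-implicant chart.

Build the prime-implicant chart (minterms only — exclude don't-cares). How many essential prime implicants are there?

size-2^0 implicants → 00000(✓)  00001(✓)  00010(✓)  00100(✓)  00101(✓)  00110(✓)  00111(✓)  01000(✓)  01001(✓)  01011(✓)  01100(✓)  01110(✓)  10000(✓)  10011(✓)  10101(✓)  10111(✓)  11000(✓)  11001(✓)  11010(✓)  11011(✓)  11100(✓)  11101(✓)  11110(✓)  11111(✓)
size-2^1 implicants → -0000(✓)  -0101(✓)  -0111(✓)  -1000(✓)  -1001(✓)  -1011(✓)  -1100(✓)  -1110(✓)  0-000(✓)  0-001(✓)  0-100(✓)  0-110(✓)  00-00(✓)  00-01(✓)  00-10(✓)  000-0(✓)  0000-(✓)  001-0(✓)  001-1(✓)  0010-(✓)  0011-(✓)  01-00(✓)  010-1(✓)  0100-(✓)  011-0(✓)  1-000(✓)  1-011(✓)  1-101(✓)  1-111(✓)  10-11(✓)  101-1(✓)  11-00(✓)  11-01(✓)  11-10(✓)  11-11(✓)  110-0(✓)  110-1(✓)  1100-(✓)  1101-(✓)  111-0(✓)  111-1(✓)  1110-(✓)  1111-(✓)
size-2^2 implicants → --000  -01-1  -1-00  -10-1  -100-  -11-0  0--00  0-00-  0-1-0  00--0  00-0-  001--  1--11  1-1-1  11--0(✓)  11--1(✓)  11-0-(✓)  11-1-(✓)  110--(✓)  111--(✓)
size-2^3 implicants → 11---
Unchecked terms (primes): --000, -01-1, -1-00, -10-1, -100-, -11-0, 0--00, 0-00-, 0-1-0, 00--0, 00-0-, 001--, 1--11, 1-1-1, 11---
Minterm coverage:
  m0 ⊆ --000,0--00,0-00-,00--0,00-0-
  m1 ⊆ 0-00-,00-0-
  m2 ⊆ 00--0 [E]
  m4 ⊆ 0--00,0-1-0,00--0,00-0-,001--
  m5 ⊆ -01-1,00-0-,001--
  m6 ⊆ 0-1-0,00--0,001--
  m7 ⊆ -01-1,001--
  m9 ⊆ -10-1,-100-,0-00-
  m11 ⊆ -10-1 [E]
  m12 ⊆ -1-00,-11-0,0--00,0-1-0
  m14 ⊆ -11-0,0-1-0
  m16 ⊆ --000 [E]
  m19 ⊆ 1--11 [E]
  m21 ⊆ -01-1,1-1-1
  m23 ⊆ -01-1,1--11,1-1-1
  m24 ⊆ --000,-1-00,-100-,11---
  m25 ⊆ -10-1,-100-,11---
  m26 ⊆ 11--- [E]
  m27 ⊆ -10-1,1--11,11---
  m28 ⊆ -1-00,-11-0,11---
  m29 ⊆ 1-1-1,11---
  m30 ⊆ -11-0,11---
  m31 ⊆ 1--11,1-1-1,11---
E = {--000, -10-1, 00--0, 1--11, 11---}

5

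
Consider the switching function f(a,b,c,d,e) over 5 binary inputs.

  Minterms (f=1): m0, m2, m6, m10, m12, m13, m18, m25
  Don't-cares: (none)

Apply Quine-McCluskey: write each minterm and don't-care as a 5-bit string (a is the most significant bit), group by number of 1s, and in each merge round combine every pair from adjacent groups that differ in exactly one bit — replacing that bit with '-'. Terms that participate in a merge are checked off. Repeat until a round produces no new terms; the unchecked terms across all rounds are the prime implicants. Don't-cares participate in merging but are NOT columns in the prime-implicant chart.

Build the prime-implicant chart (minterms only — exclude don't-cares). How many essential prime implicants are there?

6

size-2^0 implicants → 00000(✓)  00010(✓)  00110(✓)  01010(✓)  01100(✓)  01101(✓)  10010(✓)  11001
size-2^1 implicants → -0010  0-010  00-10  000-0  0110-
Unchecked terms (primes): -0010, 0-010, 00-10, 000-0, 0110-, 11001
Minterm coverage:
  m0 ⊆ 000-0 [E]
  m2 ⊆ -0010,0-010,00-10,000-0
  m6 ⊆ 00-10 [E]
  m10 ⊆ 0-010 [E]
  m12 ⊆ 0110- [E]
  m13 ⊆ 0110- [E]
  m18 ⊆ -0010 [E]
  m25 ⊆ 11001 [E]
E = {-0010, 0-010, 00-10, 000-0, 0110-, 11001}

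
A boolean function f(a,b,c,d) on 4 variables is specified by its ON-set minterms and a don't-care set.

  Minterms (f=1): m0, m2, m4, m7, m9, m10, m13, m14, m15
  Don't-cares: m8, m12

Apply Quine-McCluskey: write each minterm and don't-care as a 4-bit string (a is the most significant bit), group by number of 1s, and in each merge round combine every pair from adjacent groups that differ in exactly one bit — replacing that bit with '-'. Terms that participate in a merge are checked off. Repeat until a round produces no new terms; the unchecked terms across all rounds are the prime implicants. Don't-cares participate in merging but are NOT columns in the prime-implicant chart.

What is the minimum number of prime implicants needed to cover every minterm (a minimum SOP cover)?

5

Round 0: 0000✓ 0010✓ 0100✓ 0111✓ 1000✓ 1001✓ 1010✓ 1100✓ 1101✓ 1110✓ 1111✓
Round 1: -000✓ -010✓ -100✓ -111 0-00✓ 00-0✓ 1-00✓ 1-01✓ 1-10✓ 10-0✓ 100-✓ 11-0✓ 11-1✓ 110-✓ 111-✓
Round 2: --00 -0-0 1--0 1-0- 11--
PIs = {--00, -0-0, -111, 1--0, 1-0-, 11--}
Coverage chart:
  m0: --00,-0-0
  m2: -0-0 ←essential
  m4: --00 ←essential
  m7: -111 ←essential
  m9: 1-0- ←essential
  m10: -0-0,1--0
  m13: 1-0-,11--
  m14: 1--0,11--
  m15: -111,11--
Essential: --00, -0-0, -111, 1-0-
Petrick residual → 1--0
Min cover (5 terms): c'd' + b'd' + bcd + ad' + ac'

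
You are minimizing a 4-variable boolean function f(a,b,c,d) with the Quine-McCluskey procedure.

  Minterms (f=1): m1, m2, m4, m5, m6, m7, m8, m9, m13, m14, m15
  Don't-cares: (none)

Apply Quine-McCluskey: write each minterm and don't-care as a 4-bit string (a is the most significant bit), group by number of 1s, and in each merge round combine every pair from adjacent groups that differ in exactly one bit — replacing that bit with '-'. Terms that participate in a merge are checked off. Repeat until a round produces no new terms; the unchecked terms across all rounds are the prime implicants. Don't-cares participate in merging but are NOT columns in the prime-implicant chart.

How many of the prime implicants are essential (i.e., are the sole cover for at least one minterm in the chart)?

5

size-2^0 implicants → 0001(✓)  0010(✓)  0100(✓)  0101(✓)  0110(✓)  0111(✓)  1000(✓)  1001(✓)  1101(✓)  1110(✓)  1111(✓)
size-2^1 implicants → -001(✓)  -101(✓)  -110(✓)  -111(✓)  0-01(✓)  0-10  01-0(✓)  01-1(✓)  010-(✓)  011-(✓)  1-01(✓)  100-  11-1(✓)  111-(✓)
size-2^2 implicants → --01  -1-1  -11-  01--
Unchecked terms (primes): --01, -1-1, -11-, 0-10, 01--, 100-
Minterm coverage:
  m1 ⊆ --01 [E]
  m2 ⊆ 0-10 [E]
  m4 ⊆ 01-- [E]
  m5 ⊆ --01,-1-1,01--
  m6 ⊆ -11-,0-10,01--
  m7 ⊆ -1-1,-11-,01--
  m8 ⊆ 100- [E]
  m9 ⊆ --01,100-
  m13 ⊆ --01,-1-1
  m14 ⊆ -11- [E]
  m15 ⊆ -1-1,-11-
E = {--01, -11-, 0-10, 01--, 100-}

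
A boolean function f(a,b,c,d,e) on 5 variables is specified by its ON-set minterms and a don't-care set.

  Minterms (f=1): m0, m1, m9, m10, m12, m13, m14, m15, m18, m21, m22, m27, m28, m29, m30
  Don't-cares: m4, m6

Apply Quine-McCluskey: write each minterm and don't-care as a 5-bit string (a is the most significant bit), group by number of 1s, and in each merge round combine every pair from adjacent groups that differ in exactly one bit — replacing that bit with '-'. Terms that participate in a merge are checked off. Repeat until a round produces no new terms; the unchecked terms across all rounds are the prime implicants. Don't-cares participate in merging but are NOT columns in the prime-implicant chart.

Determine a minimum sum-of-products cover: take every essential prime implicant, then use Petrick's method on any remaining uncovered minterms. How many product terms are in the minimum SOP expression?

Round 0: 00000✓ 00001✓ 00100✓ 00110✓ 01001✓ 01010✓ 01100✓ 01101✓ 01110✓ 01111✓ 10010✓ 10101✓ 10110✓ 11011 11100✓ 11101✓ 11110✓
Round 1: -0110✓ -1100✓ -1101✓ -1110✓ 0-001 0-100✓ 0-110✓ 00-00 0000- 001-0✓ 01-01 01-10 011-0✓ 011-1✓ 0110-✓ 0111-✓ 1-101 1-110✓ 10-10 111-0✓ 1110-✓
Round 2: --110 -11-0 -110- 0-1-0 011--
PIs = {--110, -11-0, -110-, 0-001, 0-1-0, 00-00, 0000-, 01-01, 01-10, 011--, 1-101, 10-10, 11011}
Coverage chart:
  m0: 00-00,0000-
  m1: 0-001,0000-
  m9: 0-001,01-01
  m10: 01-10 ←essential
  m12: -11-0,-110-,0-1-0,011--
  m13: -110-,01-01,011--
  m14: --110,-11-0,0-1-0,01-10,011--
  m15: 011-- ←essential
  m18: 10-10 ←essential
  m21: 1-101 ←essential
  m22: --110,10-10
  m27: 11011 ←essential
  m28: -11-0,-110-
  m29: -110-,1-101
  m30: --110,-11-0
Essential: 01-10, 011--, 1-101, 10-10, 11011
Petrick residual → -11-0, 0-001, 00-00
Min cover (8 terms): bce' + a'c'd'e + a'b'd'e' + a'bde' + a'bc + acd'e + ab'de' + abc'de

8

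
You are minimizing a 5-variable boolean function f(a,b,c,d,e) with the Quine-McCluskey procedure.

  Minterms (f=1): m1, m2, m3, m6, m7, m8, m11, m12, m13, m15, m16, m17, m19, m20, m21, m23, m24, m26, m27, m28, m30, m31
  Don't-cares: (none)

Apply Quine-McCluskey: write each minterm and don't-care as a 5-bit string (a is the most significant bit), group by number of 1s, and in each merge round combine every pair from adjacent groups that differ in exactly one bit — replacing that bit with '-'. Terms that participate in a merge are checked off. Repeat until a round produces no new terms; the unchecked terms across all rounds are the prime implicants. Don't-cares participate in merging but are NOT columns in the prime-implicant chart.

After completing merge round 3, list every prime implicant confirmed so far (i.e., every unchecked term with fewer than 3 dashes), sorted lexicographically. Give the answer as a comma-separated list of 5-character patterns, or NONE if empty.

[col 0] 00001*, 00010*, 00011*, 00110*, 00111*, 01000*, 01011*, 01100*, 01101*, 01111*, 10000*, 10001*, 10011*, 10100*, 10101*, 10111*, 11000*, 11010*, 11011*, 11100*, 11110*, 11111*
[col 1] -0001*, -0011*, -0111*, -1000*, -1011*, -1100*, -1111*, 0-011*, 0-111*, 00-10*, 00-11*, 000-1*, 0001-*, 0011-*, 01-00*, 01-11*, 011-1, 0110-, 1-000*, 1-011*, 1-100*, 1-111*, 10-00*, 10-01*, 10-11*, 100-1*, 1000-*, 101-1*, 1010-*, 11-00*, 11-10*, 11-11*, 110-0*, 1101-*, 111-0*, 1111-*
[col 2] --011*, --111*, -0-11*, -00-1, -1-00, -1-11*, 0--11*, 00-1-, 1--00, 1--11*, 10--1, 10-0-, 11--0, 11-1-
[col 3] ---11
Prime implicants: ---11, -00-1, -1-00, 00-1-, 011-1, 0110-, 1--00, 10--1, 10-0-, 11--0, 11-1-

-00-1, -1-00, 00-1-, 011-1, 0110-, 1--00, 10--1, 10-0-, 11--0, 11-1-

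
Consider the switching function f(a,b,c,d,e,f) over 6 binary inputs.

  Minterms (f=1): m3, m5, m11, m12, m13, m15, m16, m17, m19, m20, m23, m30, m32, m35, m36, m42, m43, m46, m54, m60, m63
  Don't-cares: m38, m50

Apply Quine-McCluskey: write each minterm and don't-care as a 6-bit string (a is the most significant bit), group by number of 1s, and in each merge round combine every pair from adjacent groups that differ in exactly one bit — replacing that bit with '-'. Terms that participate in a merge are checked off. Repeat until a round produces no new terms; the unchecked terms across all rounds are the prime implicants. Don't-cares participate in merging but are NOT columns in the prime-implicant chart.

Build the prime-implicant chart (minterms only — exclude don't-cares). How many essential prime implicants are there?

[col 0] 000011*, 000101*, 001011*, 001100*, 001101*, 001111*, 010000*, 010001*, 010011*, 010100*, 010111*, 011110, 100000*, 100011*, 100100*, 100110*, 101010*, 101011*, 101110*, 110010*, 110110*, 111100, 111111
[col 1] -00011*, -01011*, 0-0011, 00-011*, 00-101, 001-11, 0011-1, 00110-, 010-00, 010-11, 0100-1, 01000-, 1-0110, 10-011*, 10-110, 100-00, 1001-0, 101-10, 10101-, 110-10
[col 2] -0-011
Prime implicants: -0-011, 0-0011, 00-101, 001-11, 0011-1, 00110-, 010-00, 010-11, 0100-1, 01000-, 011110, 1-0110, 10-110, 100-00, 1001-0, 101-10, 10101-, 110-10, 111100, 111111
PI chart (minterm → PIs covering it):
  3 | -0-011,0-0011
  5 | 00-101  (sole → essential)
  11 | -0-011,001-11
  12 | 00110-  (sole → essential)
  13 | 00-101,0011-1,00110-
  15 | 001-11,0011-1
  16 | 010-00,01000-
  17 | 0100-1,01000-
  19 | 0-0011,010-11,0100-1
  20 | 010-00  (sole → essential)
  23 | 010-11  (sole → essential)
  30 | 011110  (sole → essential)
  32 | 100-00  (sole → essential)
  35 | -0-011  (sole → essential)
  36 | 100-00,1001-0
  42 | 101-10,10101-
  43 | -0-011,10101-
  46 | 10-110,101-10
  54 | 1-0110,110-10
  60 | 111100  (sole → essential)
  63 | 111111  (sole → essential)
Essential prime implicants: -0-011, 00-101, 00110-, 010-00, 010-11, 011110, 100-00, 111100, 111111

9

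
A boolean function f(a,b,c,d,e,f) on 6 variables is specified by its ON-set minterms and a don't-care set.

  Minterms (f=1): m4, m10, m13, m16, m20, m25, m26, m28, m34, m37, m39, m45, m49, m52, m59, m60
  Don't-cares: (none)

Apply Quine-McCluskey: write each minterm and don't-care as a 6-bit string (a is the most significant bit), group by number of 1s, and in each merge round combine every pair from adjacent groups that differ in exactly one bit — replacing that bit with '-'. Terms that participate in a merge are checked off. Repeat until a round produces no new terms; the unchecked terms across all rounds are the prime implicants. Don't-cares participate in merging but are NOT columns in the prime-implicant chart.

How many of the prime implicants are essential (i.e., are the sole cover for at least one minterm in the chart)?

10

size-2^0 implicants → 000100(✓)  001010(✓)  001101(✓)  010000(✓)  010100(✓)  011001  011010(✓)  011100(✓)  100010  100101(✓)  100111(✓)  101101(✓)  110001  110100(✓)  111011  111100(✓)
size-2^1 implicants → -01101  -10100(✓)  -11100(✓)  0-0100  0-1010  01-100(✓)  010-00  10-101  1001-1  11-100(✓)
size-2^2 implicants → -1-100
Unchecked terms (primes): -01101, -1-100, 0-0100, 0-1010, 010-00, 011001, 10-101, 100010, 1001-1, 110001, 111011
Minterm coverage:
  m4 ⊆ 0-0100 [E]
  m10 ⊆ 0-1010 [E]
  m13 ⊆ -01101 [E]
  m16 ⊆ 010-00 [E]
  m20 ⊆ -1-100,0-0100,010-00
  m25 ⊆ 011001 [E]
  m26 ⊆ 0-1010 [E]
  m28 ⊆ -1-100 [E]
  m34 ⊆ 100010 [E]
  m37 ⊆ 10-101,1001-1
  m39 ⊆ 1001-1 [E]
  m45 ⊆ -01101,10-101
  m49 ⊆ 110001 [E]
  m52 ⊆ -1-100 [E]
  m59 ⊆ 111011 [E]
  m60 ⊆ -1-100 [E]
E = {-01101, -1-100, 0-0100, 0-1010, 010-00, 011001, 100010, 1001-1, 110001, 111011}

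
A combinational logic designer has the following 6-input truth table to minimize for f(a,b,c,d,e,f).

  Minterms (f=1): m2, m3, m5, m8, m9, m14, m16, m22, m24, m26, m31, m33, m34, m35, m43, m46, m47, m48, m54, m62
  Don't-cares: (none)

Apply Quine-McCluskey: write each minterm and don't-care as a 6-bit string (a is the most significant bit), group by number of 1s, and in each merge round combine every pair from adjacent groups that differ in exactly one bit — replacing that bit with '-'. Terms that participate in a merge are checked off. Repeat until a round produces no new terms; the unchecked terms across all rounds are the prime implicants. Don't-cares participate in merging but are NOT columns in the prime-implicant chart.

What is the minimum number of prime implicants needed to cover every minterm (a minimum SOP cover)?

[col 0] 000010*, 000011*, 000101, 001000*, 001001*, 001110*, 010000*, 010110*, 011000*, 011010*, 011111, 100001*, 100010*, 100011*, 101011*, 101110*, 101111*, 110000*, 110110*, 111110*
[col 1] -00010*, -00011*, -01110, -10000, -10110, 0-1000, 00001-*, 00100-, 01-000, 0110-0, 1-1110, 10-011, 1000-1, 10001-*, 101-11, 10111-, 11-110
[col 2] -0001-
Prime implicants: -0001-, -01110, -10000, -10110, 0-1000, 000101, 00100-, 01-000, 0110-0, 011111, 1-1110, 10-011, 1000-1, 101-11, 10111-, 11-110
PI chart (minterm → PIs covering it):
  2 | -0001-  (sole → essential)
  3 | -0001-  (sole → essential)
  5 | 000101  (sole → essential)
  8 | 0-1000,00100-
  9 | 00100-  (sole → essential)
  14 | -01110  (sole → essential)
  16 | -10000,01-000
  22 | -10110  (sole → essential)
  24 | 0-1000,01-000,0110-0
  26 | 0110-0  (sole → essential)
  31 | 011111  (sole → essential)
  33 | 1000-1  (sole → essential)
  34 | -0001-  (sole → essential)
  35 | -0001-,10-011,1000-1
  43 | 10-011,101-11
  46 | -01110,1-1110,10111-
  47 | 101-11,10111-
  48 | -10000  (sole → essential)
  54 | -10110,11-110
  62 | 1-1110,11-110
Essential prime implicants: -0001-, -01110, -10000, -10110, 000101, 00100-, 0110-0, 011111, 1000-1
Petrick residual → 1-1110, 101-11
Minimum SOP uses 11 PIs: b'c'd'e + b'cdef' + bc'd'e'f' + bc'def' + a'b'c'de'f + a'b'cd'e' + a'bcd'f' + a'bcdef + acdef' + ab'c'd'f + ab'cef

11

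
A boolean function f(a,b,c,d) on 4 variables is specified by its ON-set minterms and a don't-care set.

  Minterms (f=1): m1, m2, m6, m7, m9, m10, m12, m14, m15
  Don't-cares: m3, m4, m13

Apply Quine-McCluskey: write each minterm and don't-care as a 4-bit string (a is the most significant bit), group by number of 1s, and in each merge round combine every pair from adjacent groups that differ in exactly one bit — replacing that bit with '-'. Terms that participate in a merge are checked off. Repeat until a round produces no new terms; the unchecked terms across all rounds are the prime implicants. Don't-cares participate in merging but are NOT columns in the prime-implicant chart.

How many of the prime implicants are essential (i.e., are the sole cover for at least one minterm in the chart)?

[col 0] 0001*, 0010*, 0011*, 0100*, 0110*, 0111*, 1001*, 1010*, 1100*, 1101*, 1110*, 1111*
[col 1] -001, -010*, -100*, -110*, -111*, 0-10*, 0-11*, 00-1, 001-*, 01-0*, 011-*, 1-01, 1-10*, 11-0*, 11-1*, 110-*, 111-*
[col 2] --10, -1-0, -11-, 0-1-, 11--
Prime implicants: --10, -001, -1-0, -11-, 0-1-, 00-1, 1-01, 11--
PI chart (minterm → PIs covering it):
  1 | -001,00-1
  2 | --10,0-1-
  6 | --10,-1-0,-11-,0-1-
  7 | -11-,0-1-
  9 | -001,1-01
  10 | --10  (sole → essential)
  12 | -1-0,11--
  14 | --10,-1-0,-11-,11--
  15 | -11-,11--
Essential prime implicants: --10

1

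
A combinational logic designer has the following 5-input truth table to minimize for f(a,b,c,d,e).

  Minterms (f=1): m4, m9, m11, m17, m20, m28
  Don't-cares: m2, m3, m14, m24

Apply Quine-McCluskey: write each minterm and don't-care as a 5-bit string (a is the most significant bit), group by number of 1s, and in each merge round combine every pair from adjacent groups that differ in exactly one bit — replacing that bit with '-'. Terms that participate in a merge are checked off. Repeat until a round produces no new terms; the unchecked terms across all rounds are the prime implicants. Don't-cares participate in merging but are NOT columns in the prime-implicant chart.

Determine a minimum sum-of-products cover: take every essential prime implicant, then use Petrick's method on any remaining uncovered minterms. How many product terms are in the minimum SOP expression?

4

Round 0: 00010✓ 00011✓ 00100✓ 01001✓ 01011✓ 01110 10001 10100✓ 11000✓ 11100✓
Round 1: -0100 0-011 0001- 010-1 1-100 11-00
PIs = {-0100, 0-011, 0001-, 010-1, 01110, 1-100, 10001, 11-00}
Coverage chart:
  m4: -0100 ←essential
  m9: 010-1 ←essential
  m11: 0-011,010-1
  m17: 10001 ←essential
  m20: -0100,1-100
  m28: 1-100,11-00
Essential: -0100, 010-1, 10001
Petrick residual → 1-100
Min cover (4 terms): b'cd'e' + a'bc'e + acd'e' + ab'c'd'e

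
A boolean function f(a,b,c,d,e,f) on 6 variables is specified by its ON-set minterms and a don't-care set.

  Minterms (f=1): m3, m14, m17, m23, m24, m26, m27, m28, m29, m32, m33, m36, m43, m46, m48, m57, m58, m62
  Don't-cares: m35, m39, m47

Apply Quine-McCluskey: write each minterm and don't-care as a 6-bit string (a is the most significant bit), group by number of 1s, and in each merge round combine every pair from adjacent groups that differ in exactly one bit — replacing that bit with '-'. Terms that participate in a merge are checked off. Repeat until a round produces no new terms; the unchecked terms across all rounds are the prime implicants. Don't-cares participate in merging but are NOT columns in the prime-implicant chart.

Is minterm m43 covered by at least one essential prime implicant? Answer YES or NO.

size-2^0 implicants → 000011(✓)  001110(✓)  010001  010111  011000(✓)  011010(✓)  011011(✓)  011100(✓)  011101(✓)  100000(✓)  100001(✓)  100011(✓)  100100(✓)  100111(✓)  101011(✓)  101110(✓)  101111(✓)  110000(✓)  111001  111010(✓)  111110(✓)
size-2^1 implicants → -00011  -01110  -11010  011-00  0110-0  01101-  01110-  1-0000  1-1110  10-011(✓)  10-111(✓)  100-00  100-11(✓)  1000-1  10000-  101-11(✓)  10111-  111-10
size-2^2 implicants → 10--11
Unchecked terms (primes): -00011, -01110, -11010, 010001, 010111, 011-00, 0110-0, 01101-, 01110-, 1-0000, 1-1110, 10--11, 100-00, 1000-1, 10000-, 10111-, 111-10, 111001
Minterm coverage:
  m3 ⊆ -00011 [E]
  m14 ⊆ -01110 [E]
  m17 ⊆ 010001 [E]
  m23 ⊆ 010111 [E]
  m24 ⊆ 011-00,0110-0
  m26 ⊆ -11010,0110-0,01101-
  m27 ⊆ 01101- [E]
  m28 ⊆ 011-00,01110-
  m29 ⊆ 01110- [E]
  m32 ⊆ 1-0000,100-00,10000-
  m33 ⊆ 1000-1,10000-
  m36 ⊆ 100-00 [E]
  m43 ⊆ 10--11 [E]
  m46 ⊆ -01110,1-1110,10111-
  m48 ⊆ 1-0000 [E]
  m57 ⊆ 111001 [E]
  m58 ⊆ -11010,111-10
  m62 ⊆ 1-1110,111-10
E = {-00011, -01110, 010001, 010111, 01101-, 01110-, 1-0000, 10--11, 100-00, 111001}

YES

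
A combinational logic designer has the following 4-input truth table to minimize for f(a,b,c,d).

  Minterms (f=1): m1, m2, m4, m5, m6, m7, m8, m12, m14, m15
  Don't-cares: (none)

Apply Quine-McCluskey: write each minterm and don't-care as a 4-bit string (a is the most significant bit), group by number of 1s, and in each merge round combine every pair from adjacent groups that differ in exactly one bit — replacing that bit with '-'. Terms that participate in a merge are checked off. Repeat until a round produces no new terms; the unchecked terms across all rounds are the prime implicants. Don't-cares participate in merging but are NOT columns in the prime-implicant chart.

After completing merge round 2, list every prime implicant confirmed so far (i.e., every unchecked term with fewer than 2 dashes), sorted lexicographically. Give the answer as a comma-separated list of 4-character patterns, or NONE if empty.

0-01, 0-10, 1-00

[col 0] 0001*, 0010*, 0100*, 0101*, 0110*, 0111*, 1000*, 1100*, 1110*, 1111*
[col 1] -100*, -110*, -111*, 0-01, 0-10, 01-0*, 01-1*, 010-*, 011-*, 1-00, 11-0*, 111-*
[col 2] -1-0, -11-, 01--
Prime implicants: -1-0, -11-, 0-01, 0-10, 01--, 1-00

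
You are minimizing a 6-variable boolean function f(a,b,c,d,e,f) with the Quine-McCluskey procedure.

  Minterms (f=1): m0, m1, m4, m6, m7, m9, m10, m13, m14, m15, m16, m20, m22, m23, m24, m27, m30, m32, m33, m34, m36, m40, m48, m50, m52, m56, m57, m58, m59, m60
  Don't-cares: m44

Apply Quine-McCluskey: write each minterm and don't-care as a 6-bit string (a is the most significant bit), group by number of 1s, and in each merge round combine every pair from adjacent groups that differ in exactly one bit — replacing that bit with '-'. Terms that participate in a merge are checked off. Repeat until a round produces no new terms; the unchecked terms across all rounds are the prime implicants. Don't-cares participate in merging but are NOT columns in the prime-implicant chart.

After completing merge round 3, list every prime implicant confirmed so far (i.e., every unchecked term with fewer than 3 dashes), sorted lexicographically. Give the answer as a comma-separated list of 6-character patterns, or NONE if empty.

Round 0: 000000✓ 000001✓ 000100✓ 000110✓ 000111✓ 001001✓ 001010✓ 001101✓ 001110✓ 001111✓ 010000✓ 010100✓ 010110✓ 010111✓ 011000✓ 011011✓ 011110✓ 100000✓ 100001✓ 100010✓ 100100✓ 101000✓ 101100✓ 110000✓ 110010✓ 110100✓ 111000✓ 111001✓ 111010✓ 111011✓ 111100✓
Round 1: -00000✓ -00001✓ -00100✓ -10000✓ -10100✓ -11000✓ -11011 0-0000✓ 0-0100✓ 0-0110✓ 0-0111✓ 0-1110✓ 00-001 00-110✓ 00-111✓ 000-00✓ 00000-✓ 0001-0✓ 00011-✓ 001-01 001-10 0011-1 00111-✓ 01-000✓ 01-110✓ 010-00✓ 0101-0✓ 01011-✓ 1-0000✓ 1-0010✓ 1-0100✓ 1-1000✓ 1-1100✓ 10-000✓ 10-100✓ 100-00✓ 1000-0✓ 10000-✓ 101-00✓ 11-000✓ 11-010✓ 11-100✓ 110-00✓ 1100-0✓ 111-00✓ 1110-0✓ 1110-1✓ 11100-✓ 11101-✓
Round 2: --0000✓ --0100✓ -00-00✓ -0000- -1-000 -10-00✓ 0--110 0-0-00✓ 0-01-0 0-011- 00-11- 1--000✓ 1--100✓ 1-0-00✓ 1-00-0 1-1-00✓ 10--00✓ 11--00✓ 11-0-0 1110--
Round 3: --0-00 1---00
PIs = {--0-00, -0000-, -1-000, -11011, 0--110, 0-01-0, 0-011-, 00-001, 00-11-, 001-01, 001-10, 0011-1, 1---00, 1-00-0, 11-0-0, 1110--}

-0000-, -1-000, -11011, 0--110, 0-01-0, 0-011-, 00-001, 00-11-, 001-01, 001-10, 0011-1, 1-00-0, 11-0-0, 1110--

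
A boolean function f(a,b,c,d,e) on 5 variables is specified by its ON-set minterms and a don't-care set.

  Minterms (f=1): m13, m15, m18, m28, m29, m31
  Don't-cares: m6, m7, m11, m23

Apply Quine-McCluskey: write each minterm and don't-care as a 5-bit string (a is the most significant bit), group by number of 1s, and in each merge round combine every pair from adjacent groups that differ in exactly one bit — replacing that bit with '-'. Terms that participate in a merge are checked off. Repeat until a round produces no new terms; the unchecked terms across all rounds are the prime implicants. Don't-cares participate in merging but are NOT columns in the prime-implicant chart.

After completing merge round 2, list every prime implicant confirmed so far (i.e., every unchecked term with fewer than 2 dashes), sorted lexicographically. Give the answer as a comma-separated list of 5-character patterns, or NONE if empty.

Round 0: 00110✓ 00111✓ 01011✓ 01101✓ 01111✓ 10010 10111✓ 11100✓ 11101✓ 11111✓
Round 1: -0111✓ -1101✓ -1111✓ 0-111✓ 0011- 01-11 011-1✓ 1-111✓ 111-1✓ 1110-
Round 2: --111 -11-1
PIs = {--111, -11-1, 0011-, 01-11, 10010, 1110-}

0011-, 01-11, 10010, 1110-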